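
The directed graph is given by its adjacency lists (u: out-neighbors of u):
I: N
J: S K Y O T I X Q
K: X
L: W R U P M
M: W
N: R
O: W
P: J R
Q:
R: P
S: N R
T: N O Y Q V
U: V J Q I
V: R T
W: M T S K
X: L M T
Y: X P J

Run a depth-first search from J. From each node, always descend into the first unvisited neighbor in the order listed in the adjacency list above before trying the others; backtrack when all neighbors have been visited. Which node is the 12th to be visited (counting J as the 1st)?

O

Visit J
J → S
S → N
N → R
R → P
J → K
K → X
X → L
L → W
W → M
W → T
T → O
T → Y
T → Q
T → V
L → U
U → I

Visit order: J, S, N, R, P, K, X, L, W, M, T, O, Y, Q, V, U, I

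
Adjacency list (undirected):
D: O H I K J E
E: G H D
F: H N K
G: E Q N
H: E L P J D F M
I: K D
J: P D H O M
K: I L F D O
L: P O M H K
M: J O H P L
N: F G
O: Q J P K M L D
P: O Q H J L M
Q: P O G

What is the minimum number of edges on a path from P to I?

3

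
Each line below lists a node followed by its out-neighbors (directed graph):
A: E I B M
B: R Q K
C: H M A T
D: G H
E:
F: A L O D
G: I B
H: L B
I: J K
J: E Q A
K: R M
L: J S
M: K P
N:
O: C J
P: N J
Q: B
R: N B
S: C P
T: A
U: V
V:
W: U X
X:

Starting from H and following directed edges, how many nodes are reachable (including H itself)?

BFS from H visits: H, L, B, S, J, R, Q, K, P, C, E, A, N, M, T, I
Reachable nodes: 16 of 24 total.

16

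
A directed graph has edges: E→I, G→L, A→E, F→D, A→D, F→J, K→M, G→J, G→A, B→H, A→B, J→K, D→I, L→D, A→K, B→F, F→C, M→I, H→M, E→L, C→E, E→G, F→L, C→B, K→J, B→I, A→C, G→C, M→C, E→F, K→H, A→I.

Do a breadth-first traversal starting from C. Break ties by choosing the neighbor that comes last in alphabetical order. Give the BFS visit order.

C E B L I G F H D J A M K

Visit C; enqueue E, B → queue [E, B]
Visit E; enqueue L, I, G, F → queue [B, L, I, G, F]
Visit B; enqueue H → queue [L, I, G, F, H]
Visit L; enqueue D → queue [I, G, F, H, D]
Visit I → queue [G, F, H, D]
Visit G; enqueue J, A → queue [F, H, D, J, A]
Visit F → queue [H, D, J, A]
Visit H; enqueue M → queue [D, J, A, M]
Visit D → queue [J, A, M]
Visit J; enqueue K → queue [A, M, K]
Visit A → queue [M, K]
Visit M → queue [K]
Visit K → queue []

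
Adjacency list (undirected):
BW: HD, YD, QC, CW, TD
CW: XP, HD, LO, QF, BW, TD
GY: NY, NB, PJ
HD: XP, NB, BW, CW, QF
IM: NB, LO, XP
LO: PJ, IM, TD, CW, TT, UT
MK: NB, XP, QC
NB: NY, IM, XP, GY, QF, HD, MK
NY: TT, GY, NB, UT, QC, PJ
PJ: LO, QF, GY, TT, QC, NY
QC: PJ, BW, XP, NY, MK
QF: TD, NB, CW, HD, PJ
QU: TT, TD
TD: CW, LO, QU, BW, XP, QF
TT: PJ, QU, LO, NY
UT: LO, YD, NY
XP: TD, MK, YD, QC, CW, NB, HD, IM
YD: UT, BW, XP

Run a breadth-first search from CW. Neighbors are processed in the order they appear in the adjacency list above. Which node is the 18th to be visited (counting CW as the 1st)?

Visit CW; enqueue XP, HD, LO, QF, BW, TD → queue [XP, HD, LO, QF, BW, TD]
Visit XP; enqueue MK, YD, QC, NB, IM → queue [HD, LO, QF, BW, TD, MK, YD, QC, NB, IM]
Visit HD → queue [LO, QF, BW, TD, MK, YD, QC, NB, IM]
Visit LO; enqueue PJ, TT, UT → queue [QF, BW, TD, MK, YD, QC, NB, IM, PJ, TT, UT]
Visit QF → queue [BW, TD, MK, YD, QC, NB, IM, PJ, TT, UT]
Visit BW → queue [TD, MK, YD, QC, NB, IM, PJ, TT, UT]
Visit TD; enqueue QU → queue [MK, YD, QC, NB, IM, PJ, TT, UT, QU]
Visit MK → queue [YD, QC, NB, IM, PJ, TT, UT, QU]
Visit YD → queue [QC, NB, IM, PJ, TT, UT, QU]
Visit QC; enqueue NY → queue [NB, IM, PJ, TT, UT, QU, NY]
Visit NB; enqueue GY → queue [IM, PJ, TT, UT, QU, NY, GY]
Visit IM → queue [PJ, TT, UT, QU, NY, GY]
Visit PJ → queue [TT, UT, QU, NY, GY]
Visit TT → queue [UT, QU, NY, GY]
Visit UT → queue [QU, NY, GY]
Visit QU → queue [NY, GY]
Visit NY → queue [GY]
Visit GY → queue []

Visit order: CW, XP, HD, LO, QF, BW, TD, MK, YD, QC, NB, IM, PJ, TT, UT, QU, NY, GY

GY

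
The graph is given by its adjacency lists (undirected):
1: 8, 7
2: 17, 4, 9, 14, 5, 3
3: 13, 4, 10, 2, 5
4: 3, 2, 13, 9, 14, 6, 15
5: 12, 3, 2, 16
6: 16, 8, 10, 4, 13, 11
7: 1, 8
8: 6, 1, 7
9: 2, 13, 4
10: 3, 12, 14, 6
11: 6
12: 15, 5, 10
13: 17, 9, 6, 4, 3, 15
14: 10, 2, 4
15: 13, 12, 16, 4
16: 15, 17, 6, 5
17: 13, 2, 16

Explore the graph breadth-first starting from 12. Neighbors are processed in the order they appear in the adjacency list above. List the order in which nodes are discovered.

12 → 15 → 5 → 10 → 13 → 16 → 4 → 3 → 2 → 14 → 6 → 17 → 9 → 8 → 11 → 1 → 7

Visit 12; enqueue 15, 5, 10 → queue [15, 5, 10]
Visit 15; enqueue 13, 16, 4 → queue [5, 10, 13, 16, 4]
Visit 5; enqueue 3, 2 → queue [10, 13, 16, 4, 3, 2]
Visit 10; enqueue 14, 6 → queue [13, 16, 4, 3, 2, 14, 6]
Visit 13; enqueue 17, 9 → queue [16, 4, 3, 2, 14, 6, 17, 9]
Visit 16 → queue [4, 3, 2, 14, 6, 17, 9]
Visit 4 → queue [3, 2, 14, 6, 17, 9]
Visit 3 → queue [2, 14, 6, 17, 9]
Visit 2 → queue [14, 6, 17, 9]
Visit 14 → queue [6, 17, 9]
Visit 6; enqueue 8, 11 → queue [17, 9, 8, 11]
Visit 17 → queue [9, 8, 11]
Visit 9 → queue [8, 11]
Visit 8; enqueue 1, 7 → queue [11, 1, 7]
Visit 11 → queue [1, 7]
Visit 1 → queue [7]
Visit 7 → queue []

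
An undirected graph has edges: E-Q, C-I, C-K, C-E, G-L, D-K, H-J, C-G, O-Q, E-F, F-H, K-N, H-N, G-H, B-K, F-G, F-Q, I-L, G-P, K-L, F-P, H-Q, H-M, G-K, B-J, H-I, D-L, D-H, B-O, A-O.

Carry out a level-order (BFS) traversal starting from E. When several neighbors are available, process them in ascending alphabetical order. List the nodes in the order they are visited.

E, C, F, Q, G, I, K, H, P, O, L, B, D, N, J, M, A

Visit E; enqueue C, F, Q → queue [C, F, Q]
Visit C; enqueue G, I, K → queue [F, Q, G, I, K]
Visit F; enqueue H, P → queue [Q, G, I, K, H, P]
Visit Q; enqueue O → queue [G, I, K, H, P, O]
Visit G; enqueue L → queue [I, K, H, P, O, L]
Visit I → queue [K, H, P, O, L]
Visit K; enqueue B, D, N → queue [H, P, O, L, B, D, N]
Visit H; enqueue J, M → queue [P, O, L, B, D, N, J, M]
Visit P → queue [O, L, B, D, N, J, M]
Visit O; enqueue A → queue [L, B, D, N, J, M, A]
Visit L → queue [B, D, N, J, M, A]
Visit B → queue [D, N, J, M, A]
Visit D → queue [N, J, M, A]
Visit N → queue [J, M, A]
Visit J → queue [M, A]
Visit M → queue [A]
Visit A → queue []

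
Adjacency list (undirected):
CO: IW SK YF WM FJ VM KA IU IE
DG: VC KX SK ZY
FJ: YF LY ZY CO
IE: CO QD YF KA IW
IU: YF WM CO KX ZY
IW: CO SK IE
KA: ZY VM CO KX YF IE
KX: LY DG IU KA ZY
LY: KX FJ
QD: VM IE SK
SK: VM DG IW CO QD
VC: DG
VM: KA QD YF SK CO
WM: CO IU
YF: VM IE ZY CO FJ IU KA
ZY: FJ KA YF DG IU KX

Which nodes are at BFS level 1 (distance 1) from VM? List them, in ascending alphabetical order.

Level 0: VM
Level 1: CO, KA, QD, SK, YF
Level 2: DG, FJ, IE, IU, IW, KX, WM, ZY
Level 3: LY, VC

CO, KA, QD, SK, YF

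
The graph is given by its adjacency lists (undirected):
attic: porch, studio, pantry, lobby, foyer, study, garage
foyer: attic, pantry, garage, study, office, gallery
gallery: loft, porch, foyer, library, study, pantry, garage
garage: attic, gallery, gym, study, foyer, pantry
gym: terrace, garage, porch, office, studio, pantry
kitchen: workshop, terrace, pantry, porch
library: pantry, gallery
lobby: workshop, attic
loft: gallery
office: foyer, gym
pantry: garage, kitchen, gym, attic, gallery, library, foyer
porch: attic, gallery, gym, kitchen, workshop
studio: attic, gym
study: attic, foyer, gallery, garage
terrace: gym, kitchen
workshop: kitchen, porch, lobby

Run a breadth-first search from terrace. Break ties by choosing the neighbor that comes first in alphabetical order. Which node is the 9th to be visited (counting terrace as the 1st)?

workshop

Visit terrace; enqueue gym, kitchen → queue [gym, kitchen]
Visit gym; enqueue garage, office, pantry, porch, studio → queue [kitchen, garage, office, pantry, porch, studio]
Visit kitchen; enqueue workshop → queue [garage, office, pantry, porch, studio, workshop]
Visit garage; enqueue attic, foyer, gallery, study → queue [office, pantry, porch, studio, workshop, attic, foyer, gallery, study]
Visit office → queue [pantry, porch, studio, workshop, attic, foyer, gallery, study]
Visit pantry; enqueue library → queue [porch, studio, workshop, attic, foyer, gallery, study, library]
Visit porch → queue [studio, workshop, attic, foyer, gallery, study, library]
Visit studio → queue [workshop, attic, foyer, gallery, study, library]
Visit workshop; enqueue lobby → queue [attic, foyer, gallery, study, library, lobby]
Visit attic → queue [foyer, gallery, study, library, lobby]
Visit foyer → queue [gallery, study, library, lobby]
Visit gallery; enqueue loft → queue [study, library, lobby, loft]
Visit study → queue [library, lobby, loft]
Visit library → queue [lobby, loft]
Visit lobby → queue [loft]
Visit loft → queue []

Visit order: terrace, gym, kitchen, garage, office, pantry, porch, studio, workshop, attic, foyer, gallery, study, library, lobby, loft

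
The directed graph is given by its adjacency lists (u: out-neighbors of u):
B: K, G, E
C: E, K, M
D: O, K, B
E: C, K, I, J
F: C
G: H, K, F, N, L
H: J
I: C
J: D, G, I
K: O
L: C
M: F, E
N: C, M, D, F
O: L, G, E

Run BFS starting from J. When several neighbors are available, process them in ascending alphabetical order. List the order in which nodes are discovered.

Visit J; enqueue D, G, I → queue [D, G, I]
Visit D; enqueue B, K, O → queue [G, I, B, K, O]
Visit G; enqueue F, H, L, N → queue [I, B, K, O, F, H, L, N]
Visit I; enqueue C → queue [B, K, O, F, H, L, N, C]
Visit B; enqueue E → queue [K, O, F, H, L, N, C, E]
Visit K → queue [O, F, H, L, N, C, E]
Visit O → queue [F, H, L, N, C, E]
Visit F → queue [H, L, N, C, E]
Visit H → queue [L, N, C, E]
Visit L → queue [N, C, E]
Visit N; enqueue M → queue [C, E, M]
Visit C → queue [E, M]
Visit E → queue [M]
Visit M → queue []

J, D, G, I, B, K, O, F, H, L, N, C, E, M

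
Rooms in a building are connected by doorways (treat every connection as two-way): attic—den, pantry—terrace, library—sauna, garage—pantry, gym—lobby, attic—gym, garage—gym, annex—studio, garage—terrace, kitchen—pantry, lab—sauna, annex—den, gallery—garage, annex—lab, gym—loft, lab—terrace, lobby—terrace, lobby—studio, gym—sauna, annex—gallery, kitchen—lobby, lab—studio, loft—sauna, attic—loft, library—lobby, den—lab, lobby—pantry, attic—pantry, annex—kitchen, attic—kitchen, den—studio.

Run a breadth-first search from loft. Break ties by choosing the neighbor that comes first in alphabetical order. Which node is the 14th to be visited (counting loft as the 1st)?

terrace

Visit loft; enqueue attic, gym, sauna → queue [attic, gym, sauna]
Visit attic; enqueue den, kitchen, pantry → queue [gym, sauna, den, kitchen, pantry]
Visit gym; enqueue garage, lobby → queue [sauna, den, kitchen, pantry, garage, lobby]
Visit sauna; enqueue lab, library → queue [den, kitchen, pantry, garage, lobby, lab, library]
Visit den; enqueue annex, studio → queue [kitchen, pantry, garage, lobby, lab, library, annex, studio]
Visit kitchen → queue [pantry, garage, lobby, lab, library, annex, studio]
Visit pantry; enqueue terrace → queue [garage, lobby, lab, library, annex, studio, terrace]
Visit garage; enqueue gallery → queue [lobby, lab, library, annex, studio, terrace, gallery]
Visit lobby → queue [lab, library, annex, studio, terrace, gallery]
Visit lab → queue [library, annex, studio, terrace, gallery]
Visit library → queue [annex, studio, terrace, gallery]
Visit annex → queue [studio, terrace, gallery]
Visit studio → queue [terrace, gallery]
Visit terrace → queue [gallery]
Visit gallery → queue []

Visit order: loft, attic, gym, sauna, den, kitchen, pantry, garage, lobby, lab, library, annex, studio, terrace, gallery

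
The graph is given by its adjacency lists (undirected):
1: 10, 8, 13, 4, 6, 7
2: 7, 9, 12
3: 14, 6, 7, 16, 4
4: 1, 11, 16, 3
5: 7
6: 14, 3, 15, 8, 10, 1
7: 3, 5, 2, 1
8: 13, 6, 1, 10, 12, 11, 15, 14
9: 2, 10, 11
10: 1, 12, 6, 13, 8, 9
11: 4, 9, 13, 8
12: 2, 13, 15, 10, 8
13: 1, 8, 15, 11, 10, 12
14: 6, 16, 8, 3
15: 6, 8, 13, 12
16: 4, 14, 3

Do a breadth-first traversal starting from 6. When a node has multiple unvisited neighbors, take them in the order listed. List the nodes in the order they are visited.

Visit 6; enqueue 14, 3, 15, 8, 10, 1 → queue [14, 3, 15, 8, 10, 1]
Visit 14; enqueue 16 → queue [3, 15, 8, 10, 1, 16]
Visit 3; enqueue 7, 4 → queue [15, 8, 10, 1, 16, 7, 4]
Visit 15; enqueue 13, 12 → queue [8, 10, 1, 16, 7, 4, 13, 12]
Visit 8; enqueue 11 → queue [10, 1, 16, 7, 4, 13, 12, 11]
Visit 10; enqueue 9 → queue [1, 16, 7, 4, 13, 12, 11, 9]
Visit 1 → queue [16, 7, 4, 13, 12, 11, 9]
Visit 16 → queue [7, 4, 13, 12, 11, 9]
Visit 7; enqueue 5, 2 → queue [4, 13, 12, 11, 9, 5, 2]
Visit 4 → queue [13, 12, 11, 9, 5, 2]
Visit 13 → queue [12, 11, 9, 5, 2]
Visit 12 → queue [11, 9, 5, 2]
Visit 11 → queue [9, 5, 2]
Visit 9 → queue [5, 2]
Visit 5 → queue [2]
Visit 2 → queue []

6, 14, 3, 15, 8, 10, 1, 16, 7, 4, 13, 12, 11, 9, 5, 2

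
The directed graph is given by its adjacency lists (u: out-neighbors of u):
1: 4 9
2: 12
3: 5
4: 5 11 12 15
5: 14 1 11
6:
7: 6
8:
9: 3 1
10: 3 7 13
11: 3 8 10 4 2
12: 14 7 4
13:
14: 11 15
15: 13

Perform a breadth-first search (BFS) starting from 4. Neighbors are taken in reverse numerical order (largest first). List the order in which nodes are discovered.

4, 15, 12, 11, 5, 13, 14, 7, 10, 8, 3, 2, 1, 6, 9

Visit 4; enqueue 15, 12, 11, 5 → queue [15, 12, 11, 5]
Visit 15; enqueue 13 → queue [12, 11, 5, 13]
Visit 12; enqueue 14, 7 → queue [11, 5, 13, 14, 7]
Visit 11; enqueue 10, 8, 3, 2 → queue [5, 13, 14, 7, 10, 8, 3, 2]
Visit 5; enqueue 1 → queue [13, 14, 7, 10, 8, 3, 2, 1]
Visit 13 → queue [14, 7, 10, 8, 3, 2, 1]
Visit 14 → queue [7, 10, 8, 3, 2, 1]
Visit 7; enqueue 6 → queue [10, 8, 3, 2, 1, 6]
Visit 10 → queue [8, 3, 2, 1, 6]
Visit 8 → queue [3, 2, 1, 6]
Visit 3 → queue [2, 1, 6]
Visit 2 → queue [1, 6]
Visit 1; enqueue 9 → queue [6, 9]
Visit 6 → queue [9]
Visit 9 → queue []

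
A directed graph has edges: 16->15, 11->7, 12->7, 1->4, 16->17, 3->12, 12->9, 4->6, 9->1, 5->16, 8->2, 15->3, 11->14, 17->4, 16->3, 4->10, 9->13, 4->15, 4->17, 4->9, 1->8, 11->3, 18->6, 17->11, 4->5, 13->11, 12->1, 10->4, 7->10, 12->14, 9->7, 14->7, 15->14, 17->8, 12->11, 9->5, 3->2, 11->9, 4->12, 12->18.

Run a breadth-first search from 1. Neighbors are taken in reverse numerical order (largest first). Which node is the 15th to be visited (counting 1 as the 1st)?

Visit 1; enqueue 8, 4 → queue [8, 4]
Visit 8; enqueue 2 → queue [4, 2]
Visit 4; enqueue 17, 15, 12, 10, 9, 6, 5 → queue [2, 17, 15, 12, 10, 9, 6, 5]
Visit 2 → queue [17, 15, 12, 10, 9, 6, 5]
Visit 17; enqueue 11 → queue [15, 12, 10, 9, 6, 5, 11]
Visit 15; enqueue 14, 3 → queue [12, 10, 9, 6, 5, 11, 14, 3]
Visit 12; enqueue 18, 7 → queue [10, 9, 6, 5, 11, 14, 3, 18, 7]
Visit 10 → queue [9, 6, 5, 11, 14, 3, 18, 7]
Visit 9; enqueue 13 → queue [6, 5, 11, 14, 3, 18, 7, 13]
Visit 6 → queue [5, 11, 14, 3, 18, 7, 13]
Visit 5; enqueue 16 → queue [11, 14, 3, 18, 7, 13, 16]
Visit 11 → queue [14, 3, 18, 7, 13, 16]
Visit 14 → queue [3, 18, 7, 13, 16]
Visit 3 → queue [18, 7, 13, 16]
Visit 18 → queue [7, 13, 16]
Visit 7 → queue [13, 16]
Visit 13 → queue [16]
Visit 16 → queue []

Visit order: 1, 8, 4, 2, 17, 15, 12, 10, 9, 6, 5, 11, 14, 3, 18, 7, 13, 16

18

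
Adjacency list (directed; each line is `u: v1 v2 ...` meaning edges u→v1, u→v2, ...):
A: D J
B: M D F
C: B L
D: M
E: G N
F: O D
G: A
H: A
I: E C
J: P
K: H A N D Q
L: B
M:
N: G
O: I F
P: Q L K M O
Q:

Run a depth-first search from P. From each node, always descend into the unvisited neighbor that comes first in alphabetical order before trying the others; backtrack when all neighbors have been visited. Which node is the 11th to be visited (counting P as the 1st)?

Visit P
P → K
K → A
A → D
D → M
A → J
K → H
K → N
N → G
K → Q
P → L
L → B
B → F
F → O
O → I
I → C
I → E

Visit order: P, K, A, D, M, J, H, N, G, Q, L, B, F, O, I, C, E

L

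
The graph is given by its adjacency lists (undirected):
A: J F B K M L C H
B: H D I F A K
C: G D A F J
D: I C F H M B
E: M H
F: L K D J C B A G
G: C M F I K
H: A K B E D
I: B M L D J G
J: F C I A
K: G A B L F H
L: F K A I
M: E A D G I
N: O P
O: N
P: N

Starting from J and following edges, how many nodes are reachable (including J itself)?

13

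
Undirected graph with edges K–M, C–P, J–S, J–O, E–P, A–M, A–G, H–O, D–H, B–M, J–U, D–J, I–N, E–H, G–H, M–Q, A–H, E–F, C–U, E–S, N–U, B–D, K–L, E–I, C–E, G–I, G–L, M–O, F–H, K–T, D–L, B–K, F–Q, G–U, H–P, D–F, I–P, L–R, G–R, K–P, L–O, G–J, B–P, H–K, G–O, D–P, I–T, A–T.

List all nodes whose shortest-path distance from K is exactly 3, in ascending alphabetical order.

Level 0: K
Level 1: B, H, L, M, P, T
Level 2: A, C, D, E, F, G, I, O, Q, R
Level 3: J, N, S, U

J, N, S, U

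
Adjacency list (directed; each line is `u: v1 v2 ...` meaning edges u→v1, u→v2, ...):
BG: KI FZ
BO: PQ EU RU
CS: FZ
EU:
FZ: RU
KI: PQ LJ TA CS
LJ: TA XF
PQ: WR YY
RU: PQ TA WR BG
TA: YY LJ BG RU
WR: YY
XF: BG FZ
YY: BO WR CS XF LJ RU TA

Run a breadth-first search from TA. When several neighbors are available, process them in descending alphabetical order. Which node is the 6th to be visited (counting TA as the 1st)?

XF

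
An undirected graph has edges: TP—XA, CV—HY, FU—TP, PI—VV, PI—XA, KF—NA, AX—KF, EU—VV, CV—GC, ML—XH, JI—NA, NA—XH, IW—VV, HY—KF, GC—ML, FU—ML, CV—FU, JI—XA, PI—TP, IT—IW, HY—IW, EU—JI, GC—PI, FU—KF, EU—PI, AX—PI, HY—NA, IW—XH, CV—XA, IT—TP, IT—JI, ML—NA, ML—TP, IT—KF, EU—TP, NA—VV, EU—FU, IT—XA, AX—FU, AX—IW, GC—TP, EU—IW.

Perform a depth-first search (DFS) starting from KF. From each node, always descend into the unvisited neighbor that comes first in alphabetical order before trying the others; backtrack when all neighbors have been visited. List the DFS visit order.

KF, AX, FU, CV, GC, ML, NA, HY, IW, EU, JI, IT, TP, PI, VV, XA, XH

Visit KF
KF → AX
AX → FU
FU → CV
CV → GC
GC → ML
ML → NA
NA → HY
HY → IW
IW → EU
EU → JI
JI → IT
IT → TP
TP → PI
PI → VV
PI → XA
IW → XH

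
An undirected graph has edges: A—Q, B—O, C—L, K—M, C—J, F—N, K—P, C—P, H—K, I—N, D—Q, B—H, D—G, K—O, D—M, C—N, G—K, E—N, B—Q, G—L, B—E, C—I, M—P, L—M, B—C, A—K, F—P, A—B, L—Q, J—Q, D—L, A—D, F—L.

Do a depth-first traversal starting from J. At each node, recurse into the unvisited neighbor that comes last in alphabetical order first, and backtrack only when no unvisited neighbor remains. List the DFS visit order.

Visit J
J → Q
Q → L
L → M
M → P
P → K
K → O
O → B
B → H
B → E
E → N
N → I
I → C
N → F
B → A
A → D
D → G

J, Q, L, M, P, K, O, B, H, E, N, I, C, F, A, D, G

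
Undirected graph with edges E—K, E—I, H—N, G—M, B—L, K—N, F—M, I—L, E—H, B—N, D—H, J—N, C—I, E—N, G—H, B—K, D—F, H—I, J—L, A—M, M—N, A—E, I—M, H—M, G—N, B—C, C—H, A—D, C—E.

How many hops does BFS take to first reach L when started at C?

Level 0: C
Level 1: B, E, H, I
Level 2: A, D, G, K, L, M, N
Level 3: F, J
L first appears at level 2.

2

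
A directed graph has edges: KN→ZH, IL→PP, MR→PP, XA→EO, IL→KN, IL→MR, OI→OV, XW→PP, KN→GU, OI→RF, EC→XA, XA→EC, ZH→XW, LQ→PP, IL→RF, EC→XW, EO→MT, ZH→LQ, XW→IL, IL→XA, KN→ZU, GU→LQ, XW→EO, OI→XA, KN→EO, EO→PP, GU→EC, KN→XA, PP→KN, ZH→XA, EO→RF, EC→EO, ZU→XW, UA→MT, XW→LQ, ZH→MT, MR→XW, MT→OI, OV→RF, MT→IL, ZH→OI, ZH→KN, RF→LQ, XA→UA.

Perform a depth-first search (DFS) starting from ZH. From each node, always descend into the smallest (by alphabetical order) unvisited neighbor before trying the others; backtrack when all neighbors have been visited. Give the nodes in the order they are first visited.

Visit ZH
ZH → KN
KN → EO
EO → MT
MT → IL
IL → MR
MR → PP
MR → XW
XW → LQ
IL → RF
IL → XA
XA → EC
XA → UA
MT → OI
OI → OV
KN → GU
KN → ZU

ZH, KN, EO, MT, IL, MR, PP, XW, LQ, RF, XA, EC, UA, OI, OV, GU, ZU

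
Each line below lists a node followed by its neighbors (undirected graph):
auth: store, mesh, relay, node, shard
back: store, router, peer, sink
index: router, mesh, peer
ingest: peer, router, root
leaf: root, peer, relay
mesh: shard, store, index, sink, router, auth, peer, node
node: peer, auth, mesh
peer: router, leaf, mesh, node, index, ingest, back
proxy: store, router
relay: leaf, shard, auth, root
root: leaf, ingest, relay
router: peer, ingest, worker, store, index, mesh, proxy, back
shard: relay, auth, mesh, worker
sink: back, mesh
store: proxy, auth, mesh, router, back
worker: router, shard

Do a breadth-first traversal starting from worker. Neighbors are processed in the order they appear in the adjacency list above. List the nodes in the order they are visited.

Visit worker; enqueue router, shard → queue [router, shard]
Visit router; enqueue peer, ingest, store, index, mesh, proxy, back → queue [shard, peer, ingest, store, index, mesh, proxy, back]
Visit shard; enqueue relay, auth → queue [peer, ingest, store, index, mesh, proxy, back, relay, auth]
Visit peer; enqueue leaf, node → queue [ingest, store, index, mesh, proxy, back, relay, auth, leaf, node]
Visit ingest; enqueue root → queue [store, index, mesh, proxy, back, relay, auth, leaf, node, root]
Visit store → queue [index, mesh, proxy, back, relay, auth, leaf, node, root]
Visit index → queue [mesh, proxy, back, relay, auth, leaf, node, root]
Visit mesh; enqueue sink → queue [proxy, back, relay, auth, leaf, node, root, sink]
Visit proxy → queue [back, relay, auth, leaf, node, root, sink]
Visit back → queue [relay, auth, leaf, node, root, sink]
Visit relay → queue [auth, leaf, node, root, sink]
Visit auth → queue [leaf, node, root, sink]
Visit leaf → queue [node, root, sink]
Visit node → queue [root, sink]
Visit root → queue [sink]
Visit sink → queue []

worker → router → shard → peer → ingest → store → index → mesh → proxy → back → relay → auth → leaf → node → root → sink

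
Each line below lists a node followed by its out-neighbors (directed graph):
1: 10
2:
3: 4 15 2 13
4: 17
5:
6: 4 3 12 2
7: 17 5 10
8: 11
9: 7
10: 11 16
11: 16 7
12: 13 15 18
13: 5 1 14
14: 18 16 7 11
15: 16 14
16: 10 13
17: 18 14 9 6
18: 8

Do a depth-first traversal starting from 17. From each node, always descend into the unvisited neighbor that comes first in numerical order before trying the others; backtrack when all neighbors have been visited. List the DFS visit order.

17 -> 6 -> 2 -> 3 -> 4 -> 13 -> 1 -> 10 -> 11 -> 7 -> 5 -> 16 -> 14 -> 18 -> 8 -> 15 -> 12 -> 9

Visit 17
17 → 6
6 → 2
6 → 3
3 → 4
3 → 13
13 → 1
1 → 10
10 → 11
11 → 7
7 → 5
11 → 16
13 → 14
14 → 18
18 → 8
3 → 15
6 → 12
17 → 9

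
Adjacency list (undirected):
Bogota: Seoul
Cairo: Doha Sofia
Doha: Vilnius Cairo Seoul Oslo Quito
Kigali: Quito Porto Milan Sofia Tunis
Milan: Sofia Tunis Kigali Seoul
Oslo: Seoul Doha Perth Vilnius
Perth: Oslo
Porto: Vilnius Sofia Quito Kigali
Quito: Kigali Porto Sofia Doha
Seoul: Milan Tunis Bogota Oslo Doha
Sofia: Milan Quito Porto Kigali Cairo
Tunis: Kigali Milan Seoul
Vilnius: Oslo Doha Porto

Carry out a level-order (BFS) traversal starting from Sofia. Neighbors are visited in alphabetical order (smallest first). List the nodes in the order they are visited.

Visit Sofia; enqueue Cairo, Kigali, Milan, Porto, Quito → queue [Cairo, Kigali, Milan, Porto, Quito]
Visit Cairo; enqueue Doha → queue [Kigali, Milan, Porto, Quito, Doha]
Visit Kigali; enqueue Tunis → queue [Milan, Porto, Quito, Doha, Tunis]
Visit Milan; enqueue Seoul → queue [Porto, Quito, Doha, Tunis, Seoul]
Visit Porto; enqueue Vilnius → queue [Quito, Doha, Tunis, Seoul, Vilnius]
Visit Quito → queue [Doha, Tunis, Seoul, Vilnius]
Visit Doha; enqueue Oslo → queue [Tunis, Seoul, Vilnius, Oslo]
Visit Tunis → queue [Seoul, Vilnius, Oslo]
Visit Seoul; enqueue Bogota → queue [Vilnius, Oslo, Bogota]
Visit Vilnius → queue [Oslo, Bogota]
Visit Oslo; enqueue Perth → queue [Bogota, Perth]
Visit Bogota → queue [Perth]
Visit Perth → queue []

Sofia -> Cairo -> Kigali -> Milan -> Porto -> Quito -> Doha -> Tunis -> Seoul -> Vilnius -> Oslo -> Bogota -> Perth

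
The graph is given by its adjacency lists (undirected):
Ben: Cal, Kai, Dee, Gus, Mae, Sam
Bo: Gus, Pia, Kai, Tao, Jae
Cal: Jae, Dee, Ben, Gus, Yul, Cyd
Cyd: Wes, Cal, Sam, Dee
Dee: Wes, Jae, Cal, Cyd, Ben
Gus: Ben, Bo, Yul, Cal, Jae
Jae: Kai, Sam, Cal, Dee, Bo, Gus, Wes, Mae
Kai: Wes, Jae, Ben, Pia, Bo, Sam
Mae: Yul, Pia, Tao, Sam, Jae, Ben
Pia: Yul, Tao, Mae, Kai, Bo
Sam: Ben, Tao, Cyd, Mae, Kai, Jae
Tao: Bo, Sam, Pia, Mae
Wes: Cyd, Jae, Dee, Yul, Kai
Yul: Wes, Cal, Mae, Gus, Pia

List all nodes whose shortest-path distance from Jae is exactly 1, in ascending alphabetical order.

Bo, Cal, Dee, Gus, Kai, Mae, Sam, Wes

Level 0: Jae
Level 1: Bo, Cal, Dee, Gus, Kai, Mae, Sam, Wes
Level 2: Ben, Cyd, Pia, Tao, Yul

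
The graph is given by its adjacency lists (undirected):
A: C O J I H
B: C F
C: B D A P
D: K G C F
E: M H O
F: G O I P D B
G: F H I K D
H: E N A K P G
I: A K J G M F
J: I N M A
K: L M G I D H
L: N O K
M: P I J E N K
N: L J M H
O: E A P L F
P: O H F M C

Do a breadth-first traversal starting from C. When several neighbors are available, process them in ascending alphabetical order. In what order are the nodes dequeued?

C → A → B → D → P → H → I → J → O → F → G → K → M → E → N → L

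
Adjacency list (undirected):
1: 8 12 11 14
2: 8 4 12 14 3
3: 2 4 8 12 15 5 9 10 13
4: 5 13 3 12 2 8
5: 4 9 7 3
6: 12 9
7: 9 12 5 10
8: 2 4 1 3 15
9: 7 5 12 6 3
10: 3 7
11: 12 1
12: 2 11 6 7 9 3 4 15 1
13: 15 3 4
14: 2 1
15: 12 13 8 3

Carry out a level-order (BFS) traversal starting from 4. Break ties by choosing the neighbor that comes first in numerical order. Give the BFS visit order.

4 -> 2 -> 3 -> 5 -> 8 -> 12 -> 13 -> 14 -> 9 -> 10 -> 15 -> 7 -> 1 -> 6 -> 11

Visit 4; enqueue 2, 3, 5, 8, 12, 13 → queue [2, 3, 5, 8, 12, 13]
Visit 2; enqueue 14 → queue [3, 5, 8, 12, 13, 14]
Visit 3; enqueue 9, 10, 15 → queue [5, 8, 12, 13, 14, 9, 10, 15]
Visit 5; enqueue 7 → queue [8, 12, 13, 14, 9, 10, 15, 7]
Visit 8; enqueue 1 → queue [12, 13, 14, 9, 10, 15, 7, 1]
Visit 12; enqueue 6, 11 → queue [13, 14, 9, 10, 15, 7, 1, 6, 11]
Visit 13 → queue [14, 9, 10, 15, 7, 1, 6, 11]
Visit 14 → queue [9, 10, 15, 7, 1, 6, 11]
Visit 9 → queue [10, 15, 7, 1, 6, 11]
Visit 10 → queue [15, 7, 1, 6, 11]
Visit 15 → queue [7, 1, 6, 11]
Visit 7 → queue [1, 6, 11]
Visit 1 → queue [6, 11]
Visit 6 → queue [11]
Visit 11 → queue []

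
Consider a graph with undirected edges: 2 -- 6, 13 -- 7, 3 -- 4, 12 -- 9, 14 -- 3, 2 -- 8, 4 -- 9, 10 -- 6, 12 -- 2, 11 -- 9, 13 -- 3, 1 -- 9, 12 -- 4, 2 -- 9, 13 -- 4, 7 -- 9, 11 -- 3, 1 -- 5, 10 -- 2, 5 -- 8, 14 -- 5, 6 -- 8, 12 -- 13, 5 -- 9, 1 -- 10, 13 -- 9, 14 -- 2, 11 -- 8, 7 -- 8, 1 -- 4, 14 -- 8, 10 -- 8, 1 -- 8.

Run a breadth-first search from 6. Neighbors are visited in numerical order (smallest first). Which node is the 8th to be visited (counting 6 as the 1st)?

1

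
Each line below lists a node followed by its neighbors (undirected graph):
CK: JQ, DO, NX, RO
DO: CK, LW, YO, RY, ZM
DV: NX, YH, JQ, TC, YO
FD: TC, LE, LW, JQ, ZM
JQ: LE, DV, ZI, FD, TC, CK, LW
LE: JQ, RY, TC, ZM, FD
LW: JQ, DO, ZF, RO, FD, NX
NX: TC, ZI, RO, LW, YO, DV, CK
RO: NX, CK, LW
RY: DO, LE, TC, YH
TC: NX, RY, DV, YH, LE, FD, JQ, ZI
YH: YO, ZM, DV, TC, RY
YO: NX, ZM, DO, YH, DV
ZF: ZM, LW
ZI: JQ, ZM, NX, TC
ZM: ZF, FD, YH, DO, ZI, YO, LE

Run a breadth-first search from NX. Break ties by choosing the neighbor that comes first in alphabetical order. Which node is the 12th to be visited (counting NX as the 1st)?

Visit NX; enqueue CK, DV, LW, RO, TC, YO, ZI → queue [CK, DV, LW, RO, TC, YO, ZI]
Visit CK; enqueue DO, JQ → queue [DV, LW, RO, TC, YO, ZI, DO, JQ]
Visit DV; enqueue YH → queue [LW, RO, TC, YO, ZI, DO, JQ, YH]
Visit LW; enqueue FD, ZF → queue [RO, TC, YO, ZI, DO, JQ, YH, FD, ZF]
Visit RO → queue [TC, YO, ZI, DO, JQ, YH, FD, ZF]
Visit TC; enqueue LE, RY → queue [YO, ZI, DO, JQ, YH, FD, ZF, LE, RY]
Visit YO; enqueue ZM → queue [ZI, DO, JQ, YH, FD, ZF, LE, RY, ZM]
Visit ZI → queue [DO, JQ, YH, FD, ZF, LE, RY, ZM]
Visit DO → queue [JQ, YH, FD, ZF, LE, RY, ZM]
Visit JQ → queue [YH, FD, ZF, LE, RY, ZM]
Visit YH → queue [FD, ZF, LE, RY, ZM]
Visit FD → queue [ZF, LE, RY, ZM]
Visit ZF → queue [LE, RY, ZM]
Visit LE → queue [RY, ZM]
Visit RY → queue [ZM]
Visit ZM → queue []

Visit order: NX, CK, DV, LW, RO, TC, YO, ZI, DO, JQ, YH, FD, ZF, LE, RY, ZM

FD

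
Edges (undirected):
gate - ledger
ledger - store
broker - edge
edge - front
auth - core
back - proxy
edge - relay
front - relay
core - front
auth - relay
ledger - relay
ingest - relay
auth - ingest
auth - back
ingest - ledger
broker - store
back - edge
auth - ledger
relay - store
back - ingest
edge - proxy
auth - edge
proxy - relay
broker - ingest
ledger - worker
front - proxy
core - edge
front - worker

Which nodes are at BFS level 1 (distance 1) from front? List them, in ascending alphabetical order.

core, edge, proxy, relay, worker

Level 0: front
Level 1: core, edge, proxy, relay, worker
Level 2: auth, back, broker, ingest, ledger, store
Level 3: gate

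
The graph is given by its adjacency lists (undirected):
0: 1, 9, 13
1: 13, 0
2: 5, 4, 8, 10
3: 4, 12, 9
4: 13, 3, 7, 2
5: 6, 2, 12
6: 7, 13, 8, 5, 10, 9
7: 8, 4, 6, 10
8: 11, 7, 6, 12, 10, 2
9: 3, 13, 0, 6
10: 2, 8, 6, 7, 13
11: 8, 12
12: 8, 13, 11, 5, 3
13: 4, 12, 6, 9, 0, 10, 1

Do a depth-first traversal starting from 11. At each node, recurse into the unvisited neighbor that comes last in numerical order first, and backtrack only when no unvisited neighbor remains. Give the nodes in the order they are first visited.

11, 12, 13, 10, 8, 7, 6, 9, 3, 4, 2, 5, 0, 1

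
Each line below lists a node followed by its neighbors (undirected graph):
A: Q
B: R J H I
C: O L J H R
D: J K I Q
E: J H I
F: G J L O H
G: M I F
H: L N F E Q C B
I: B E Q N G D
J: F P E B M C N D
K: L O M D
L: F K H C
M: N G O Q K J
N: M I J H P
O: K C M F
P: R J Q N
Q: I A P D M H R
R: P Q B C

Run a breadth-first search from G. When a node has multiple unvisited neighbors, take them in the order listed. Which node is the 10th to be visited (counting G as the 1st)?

B

Visit G; enqueue M, I, F → queue [M, I, F]
Visit M; enqueue N, O, Q, K, J → queue [I, F, N, O, Q, K, J]
Visit I; enqueue B, E, D → queue [F, N, O, Q, K, J, B, E, D]
Visit F; enqueue L, H → queue [N, O, Q, K, J, B, E, D, L, H]
Visit N; enqueue P → queue [O, Q, K, J, B, E, D, L, H, P]
Visit O; enqueue C → queue [Q, K, J, B, E, D, L, H, P, C]
Visit Q; enqueue A, R → queue [K, J, B, E, D, L, H, P, C, A, R]
Visit K → queue [J, B, E, D, L, H, P, C, A, R]
Visit J → queue [B, E, D, L, H, P, C, A, R]
Visit B → queue [E, D, L, H, P, C, A, R]
Visit E → queue [D, L, H, P, C, A, R]
Visit D → queue [L, H, P, C, A, R]
Visit L → queue [H, P, C, A, R]
Visit H → queue [P, C, A, R]
Visit P → queue [C, A, R]
Visit C → queue [A, R]
Visit A → queue [R]
Visit R → queue []

Visit order: G, M, I, F, N, O, Q, K, J, B, E, D, L, H, P, C, A, R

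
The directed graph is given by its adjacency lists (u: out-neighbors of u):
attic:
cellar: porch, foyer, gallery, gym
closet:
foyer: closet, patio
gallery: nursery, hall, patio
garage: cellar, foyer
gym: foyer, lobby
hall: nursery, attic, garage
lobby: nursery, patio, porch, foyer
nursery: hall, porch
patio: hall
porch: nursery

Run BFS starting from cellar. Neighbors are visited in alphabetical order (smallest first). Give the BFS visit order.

Visit cellar; enqueue foyer, gallery, gym, porch → queue [foyer, gallery, gym, porch]
Visit foyer; enqueue closet, patio → queue [gallery, gym, porch, closet, patio]
Visit gallery; enqueue hall, nursery → queue [gym, porch, closet, patio, hall, nursery]
Visit gym; enqueue lobby → queue [porch, closet, patio, hall, nursery, lobby]
Visit porch → queue [closet, patio, hall, nursery, lobby]
Visit closet → queue [patio, hall, nursery, lobby]
Visit patio → queue [hall, nursery, lobby]
Visit hall; enqueue attic, garage → queue [nursery, lobby, attic, garage]
Visit nursery → queue [lobby, attic, garage]
Visit lobby → queue [attic, garage]
Visit attic → queue [garage]
Visit garage → queue []

cellar → foyer → gallery → gym → porch → closet → patio → hall → nursery → lobby → attic → garage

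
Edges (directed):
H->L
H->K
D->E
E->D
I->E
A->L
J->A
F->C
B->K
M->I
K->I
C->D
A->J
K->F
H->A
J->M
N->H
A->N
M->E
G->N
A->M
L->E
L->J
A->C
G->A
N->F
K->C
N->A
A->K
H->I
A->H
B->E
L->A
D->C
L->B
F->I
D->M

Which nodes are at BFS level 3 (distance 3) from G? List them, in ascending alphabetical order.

Level 0: G
Level 1: A, N
Level 2: C, F, H, J, K, L, M
Level 3: B, D, E, I

B, D, E, I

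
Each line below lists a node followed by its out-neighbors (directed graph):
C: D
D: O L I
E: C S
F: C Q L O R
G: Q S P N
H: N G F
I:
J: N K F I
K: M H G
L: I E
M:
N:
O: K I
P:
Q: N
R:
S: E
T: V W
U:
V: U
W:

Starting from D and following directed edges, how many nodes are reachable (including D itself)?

16

BFS from D visits: D, O, L, I, K, E, M, H, G, C, S, N, F, Q, P, R
Reachable nodes: 16 of 21 total.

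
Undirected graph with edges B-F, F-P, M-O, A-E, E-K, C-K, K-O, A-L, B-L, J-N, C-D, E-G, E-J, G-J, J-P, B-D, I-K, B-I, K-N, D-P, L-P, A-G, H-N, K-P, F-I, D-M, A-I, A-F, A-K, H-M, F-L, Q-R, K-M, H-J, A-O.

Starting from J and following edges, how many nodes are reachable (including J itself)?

BFS from J visits: J, P, N, H, G, E, L, K, F, D, M, A, B, O, I, C
Reachable nodes: 16 of 18 total.

16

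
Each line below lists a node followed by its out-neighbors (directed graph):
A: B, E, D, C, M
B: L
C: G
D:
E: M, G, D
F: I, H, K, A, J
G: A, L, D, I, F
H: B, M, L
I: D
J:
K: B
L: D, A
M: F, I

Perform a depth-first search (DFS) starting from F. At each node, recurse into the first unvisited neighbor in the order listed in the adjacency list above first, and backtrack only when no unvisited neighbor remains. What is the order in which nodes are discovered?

F, I, D, H, B, L, A, E, M, G, C, K, J

Visit F
F → I
I → D
F → H
H → B
B → L
L → A
A → E
E → M
E → G
A → C
F → K
F → J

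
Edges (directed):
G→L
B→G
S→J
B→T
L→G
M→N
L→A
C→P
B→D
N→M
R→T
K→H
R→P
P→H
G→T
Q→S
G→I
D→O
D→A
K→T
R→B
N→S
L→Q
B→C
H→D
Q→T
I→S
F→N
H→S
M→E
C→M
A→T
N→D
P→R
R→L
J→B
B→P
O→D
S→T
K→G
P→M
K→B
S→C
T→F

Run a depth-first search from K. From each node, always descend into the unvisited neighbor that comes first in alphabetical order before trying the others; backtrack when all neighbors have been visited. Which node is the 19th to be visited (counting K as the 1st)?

I

Visit K
K → B
B → C
C → M
M → E
M → N
N → D
D → A
A → T
T → F
D → O
N → S
S → J
C → P
P → H
P → R
R → L
L → G
G → I
L → Q

Visit order: K, B, C, M, E, N, D, A, T, F, O, S, J, P, H, R, L, G, I, Q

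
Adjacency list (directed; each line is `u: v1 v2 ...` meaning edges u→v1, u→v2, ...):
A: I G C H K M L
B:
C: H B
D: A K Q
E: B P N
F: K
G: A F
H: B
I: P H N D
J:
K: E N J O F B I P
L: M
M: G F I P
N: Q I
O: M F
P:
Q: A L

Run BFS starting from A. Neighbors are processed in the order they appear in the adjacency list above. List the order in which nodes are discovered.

A, I, G, C, H, K, M, L, P, N, D, F, B, E, J, O, Q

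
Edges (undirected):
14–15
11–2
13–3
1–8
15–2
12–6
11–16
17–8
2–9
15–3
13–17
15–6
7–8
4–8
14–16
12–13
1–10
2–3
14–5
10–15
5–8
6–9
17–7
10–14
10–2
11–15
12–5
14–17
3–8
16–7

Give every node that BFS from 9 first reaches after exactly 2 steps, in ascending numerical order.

Level 0: 9
Level 1: 2, 6
Level 2: 3, 10, 11, 12, 15
Level 3: 1, 5, 8, 13, 14, 16
Level 4: 4, 7, 17

3, 10, 11, 12, 15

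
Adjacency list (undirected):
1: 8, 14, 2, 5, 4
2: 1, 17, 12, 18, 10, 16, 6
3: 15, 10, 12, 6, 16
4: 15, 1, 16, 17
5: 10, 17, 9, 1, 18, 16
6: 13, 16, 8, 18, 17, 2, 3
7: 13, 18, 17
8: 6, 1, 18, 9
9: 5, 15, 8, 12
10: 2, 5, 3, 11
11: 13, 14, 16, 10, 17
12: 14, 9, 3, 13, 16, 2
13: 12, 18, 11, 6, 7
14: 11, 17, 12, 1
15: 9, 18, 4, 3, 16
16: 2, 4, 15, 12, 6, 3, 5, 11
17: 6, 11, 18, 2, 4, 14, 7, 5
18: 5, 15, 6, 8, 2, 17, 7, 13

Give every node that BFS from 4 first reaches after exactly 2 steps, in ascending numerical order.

Level 0: 4
Level 1: 1, 15, 16, 17
Level 2: 2, 3, 5, 6, 7, 8, 9, 11, 12, 14, 18
Level 3: 10, 13

2, 3, 5, 6, 7, 8, 9, 11, 12, 14, 18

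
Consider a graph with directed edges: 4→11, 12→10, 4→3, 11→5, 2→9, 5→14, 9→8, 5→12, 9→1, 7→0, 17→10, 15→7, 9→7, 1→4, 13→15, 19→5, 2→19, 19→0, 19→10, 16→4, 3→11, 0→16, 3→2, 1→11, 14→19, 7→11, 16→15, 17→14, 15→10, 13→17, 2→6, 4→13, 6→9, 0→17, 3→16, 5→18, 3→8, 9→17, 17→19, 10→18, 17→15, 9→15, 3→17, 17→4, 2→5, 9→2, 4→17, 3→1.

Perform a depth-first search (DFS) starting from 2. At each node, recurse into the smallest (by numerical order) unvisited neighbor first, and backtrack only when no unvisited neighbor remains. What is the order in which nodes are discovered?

2, 5, 12, 10, 18, 14, 19, 0, 16, 4, 3, 1, 11, 8, 17, 15, 7, 13, 6, 9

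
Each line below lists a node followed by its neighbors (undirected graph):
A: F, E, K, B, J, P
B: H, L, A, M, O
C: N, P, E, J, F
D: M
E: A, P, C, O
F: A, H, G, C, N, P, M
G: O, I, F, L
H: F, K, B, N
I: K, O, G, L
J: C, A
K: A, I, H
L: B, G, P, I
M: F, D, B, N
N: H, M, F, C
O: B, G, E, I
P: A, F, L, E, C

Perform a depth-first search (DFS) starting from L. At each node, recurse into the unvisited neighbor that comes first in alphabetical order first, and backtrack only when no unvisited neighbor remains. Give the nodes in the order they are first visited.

L -> B -> A -> E -> C -> F -> G -> I -> K -> H -> N -> M -> D -> O -> P -> J

Visit L
L → B
B → A
A → E
E → C
C → F
F → G
G → I
I → K
K → H
H → N
N → M
M → D
I → O
F → P
C → J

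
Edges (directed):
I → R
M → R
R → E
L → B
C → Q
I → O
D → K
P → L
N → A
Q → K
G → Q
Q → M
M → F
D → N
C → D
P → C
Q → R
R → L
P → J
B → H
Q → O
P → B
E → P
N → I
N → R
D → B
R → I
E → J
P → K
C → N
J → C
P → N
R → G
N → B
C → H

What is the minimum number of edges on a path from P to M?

3

Level 0: P
Level 1: B, C, J, K, L, N
Level 2: A, D, H, I, Q, R
Level 3: E, G, M, O
Level 4: F
M first appears at level 3.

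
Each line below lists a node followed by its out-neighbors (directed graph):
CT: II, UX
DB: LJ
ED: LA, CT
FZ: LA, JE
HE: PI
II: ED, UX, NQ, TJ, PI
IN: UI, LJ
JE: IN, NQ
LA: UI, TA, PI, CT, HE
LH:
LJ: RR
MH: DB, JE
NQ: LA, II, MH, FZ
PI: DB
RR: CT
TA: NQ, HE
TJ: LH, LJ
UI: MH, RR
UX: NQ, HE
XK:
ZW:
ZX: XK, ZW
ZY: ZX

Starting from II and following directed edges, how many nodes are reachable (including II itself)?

19

BFS from II visits: II, ED, UX, NQ, TJ, PI, LA, CT, HE, MH, FZ, LH, LJ, DB, UI, TA, JE, RR, IN
Reachable nodes: 19 of 23 total.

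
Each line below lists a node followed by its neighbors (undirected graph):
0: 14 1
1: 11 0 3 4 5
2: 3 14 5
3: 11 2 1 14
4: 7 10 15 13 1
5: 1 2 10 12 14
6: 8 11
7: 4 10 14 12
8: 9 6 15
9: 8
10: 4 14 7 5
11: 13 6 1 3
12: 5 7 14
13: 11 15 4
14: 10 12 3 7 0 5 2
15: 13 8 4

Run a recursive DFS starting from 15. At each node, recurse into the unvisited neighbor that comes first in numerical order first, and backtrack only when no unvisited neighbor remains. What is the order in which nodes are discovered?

15 4 1 0 14 2 3 11 6 8 9 13 5 10 7 12

Visit 15
15 → 4
4 → 1
1 → 0
0 → 14
14 → 2
2 → 3
3 → 11
11 → 6
6 → 8
8 → 9
11 → 13
2 → 5
5 → 10
10 → 7
7 → 12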